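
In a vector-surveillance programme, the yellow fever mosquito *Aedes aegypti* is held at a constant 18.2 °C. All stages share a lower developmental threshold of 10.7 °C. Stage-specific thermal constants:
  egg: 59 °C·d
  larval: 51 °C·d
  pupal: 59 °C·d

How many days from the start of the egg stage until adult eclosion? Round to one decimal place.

Daily accumulation at 18.2 °C = 18.2 − 10.7 = 7.5 DD/day.
Total K = 59 + 51 + 59 = 169 DD.
Total duration = 169 / 7.5 = 22.533 ≈ 22.5 days.

22.5 days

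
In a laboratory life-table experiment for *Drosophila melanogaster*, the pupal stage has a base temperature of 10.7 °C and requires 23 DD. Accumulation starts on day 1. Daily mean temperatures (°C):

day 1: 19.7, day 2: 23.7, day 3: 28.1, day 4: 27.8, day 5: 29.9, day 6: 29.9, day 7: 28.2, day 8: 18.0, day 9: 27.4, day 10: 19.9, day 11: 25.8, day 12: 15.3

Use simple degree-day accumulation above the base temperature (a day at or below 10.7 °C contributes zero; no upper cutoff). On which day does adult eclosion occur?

Daily DD above 10.7 °C: 9.0, 13.0, 17.4, 17.1, 19.2, 19.2, 17.5, 7.3, 16.7, 9.2, 15.1, 4.6.
Cumulative: 9.0, 22.0, 39.4, 56.5, 75.7, 94.9, 112.4, 119.7, 136.4, 145.6, 160.7, 165.3.
The total first reaches 23 DD on day 3.

day 3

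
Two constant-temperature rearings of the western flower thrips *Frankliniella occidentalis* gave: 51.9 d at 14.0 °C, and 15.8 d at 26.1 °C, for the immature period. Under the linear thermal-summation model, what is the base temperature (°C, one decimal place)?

8.7 °C

Linear rate model ⇒ the product D·(T − T_b) is constant across temperatures.
51.9·(14.0 − T_b) = 15.8·(26.1 − T_b)
T_b = (51.9·14.0 − 15.8·26.1) / (51.9 − 15.8) = 314.22 / 36.1 = 8.704 °C ≈ 8.7 °C.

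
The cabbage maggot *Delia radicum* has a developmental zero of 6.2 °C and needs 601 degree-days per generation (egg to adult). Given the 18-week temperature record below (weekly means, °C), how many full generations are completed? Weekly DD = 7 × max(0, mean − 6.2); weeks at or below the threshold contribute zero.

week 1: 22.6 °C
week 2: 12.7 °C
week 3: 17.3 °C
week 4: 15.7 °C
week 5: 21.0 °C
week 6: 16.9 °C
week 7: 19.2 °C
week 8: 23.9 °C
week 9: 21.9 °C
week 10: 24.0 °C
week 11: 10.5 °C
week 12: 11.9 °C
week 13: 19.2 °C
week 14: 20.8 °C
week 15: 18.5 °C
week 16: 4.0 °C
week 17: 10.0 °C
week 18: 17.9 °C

2 generations

Weekly DD (7 × max(0, T̄ − 6.2)): 114.8, 45.5, 77.7, 66.5, 103.6, 74.9, 91.0, 123.9, 109.9, 124.6, 30.1, 39.9, 91.0, 102.2, 86.1, 0.0, 26.6, 81.9.
Season total = 1390.2 DD.
Complete generations = ⌊1390.2 / 601⌋ = 2.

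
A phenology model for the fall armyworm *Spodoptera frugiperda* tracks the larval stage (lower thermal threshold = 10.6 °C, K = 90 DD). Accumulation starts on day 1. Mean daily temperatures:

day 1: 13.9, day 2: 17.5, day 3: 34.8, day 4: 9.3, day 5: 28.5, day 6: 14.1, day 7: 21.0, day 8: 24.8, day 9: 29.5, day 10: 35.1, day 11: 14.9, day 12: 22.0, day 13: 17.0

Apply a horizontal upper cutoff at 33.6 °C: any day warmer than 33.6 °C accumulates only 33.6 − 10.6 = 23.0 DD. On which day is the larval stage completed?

Daily DD above 10.6 °C (capped at 23.0): 3.3, 6.9, 23.0, 0.0, 17.9, 3.5, 10.4, 14.2, 18.9, 23.0, 4.3, 11.4, 6.4.
Cumulative: 3.3, 10.2, 33.2, 33.2, 51.1, 54.6, 65.0, 79.2, 98.1, 121.1, 125.4, 136.8, 143.2.
The total first reaches 90 DD on day 9.

day 9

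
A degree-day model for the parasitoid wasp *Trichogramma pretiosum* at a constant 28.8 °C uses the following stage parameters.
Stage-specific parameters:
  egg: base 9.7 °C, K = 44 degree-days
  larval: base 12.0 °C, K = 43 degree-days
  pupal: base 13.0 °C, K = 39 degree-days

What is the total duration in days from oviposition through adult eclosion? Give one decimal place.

egg: 44 / (28.8 − 9.7) = 44 / 19.1 = 2.304 d.
larval: 43 / (28.8 − 12.0) = 43 / 16.8 = 2.560 d.
pupal: 39 / (28.8 − 13.0) = 39 / 15.8 = 2.468 d.
Sum = 7.332 ≈ 7.3 days.

7.3 days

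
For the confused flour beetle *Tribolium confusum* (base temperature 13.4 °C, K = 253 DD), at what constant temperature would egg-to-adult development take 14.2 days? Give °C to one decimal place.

31.2 °C

Required daily accumulation = 253 / 14.2 = 17.817 DD/day.
T = T_base + 17.817 = 13.4 + 17.817 = 31.217 ≈ 31.2 °C.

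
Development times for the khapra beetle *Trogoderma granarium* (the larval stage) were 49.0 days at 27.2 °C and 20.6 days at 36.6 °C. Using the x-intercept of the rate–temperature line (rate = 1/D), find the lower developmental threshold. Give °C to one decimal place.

Linear rate model ⇒ the product D·(T − T_b) is constant across temperatures.
49.0·(27.2 − T_b) = 20.6·(36.6 − T_b)
T_b = (49.0·27.2 − 20.6·36.6) / (49.0 − 20.6) = 578.84 / 28.4 = 20.382 °C ≈ 20.4 °C.

20.4 °C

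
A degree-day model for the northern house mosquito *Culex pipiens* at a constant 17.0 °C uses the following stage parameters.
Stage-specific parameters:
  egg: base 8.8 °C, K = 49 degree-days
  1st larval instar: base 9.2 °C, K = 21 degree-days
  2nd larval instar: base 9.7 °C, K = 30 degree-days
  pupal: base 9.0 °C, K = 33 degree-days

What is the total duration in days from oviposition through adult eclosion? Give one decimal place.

egg: 49 / (17.0 − 8.8) = 49 / 8.2 = 5.976 d.
1st larval instar: 21 / (17.0 − 9.2) = 21 / 7.8 = 2.692 d.
2nd larval instar: 30 / (17.0 − 9.7) = 30 / 7.3 = 4.110 d.
pupal: 33 / (17.0 − 9.0) = 33 / 8.0 = 4.125 d.
Sum = 16.903 ≈ 16.9 days.

16.9 days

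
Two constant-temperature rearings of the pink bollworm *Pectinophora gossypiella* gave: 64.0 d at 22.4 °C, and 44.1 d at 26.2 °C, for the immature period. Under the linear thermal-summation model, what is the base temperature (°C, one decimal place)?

Linear rate model ⇒ the product D·(T − T_b) is constant across temperatures.
64.0·(22.4 − T_b) = 44.1·(26.2 − T_b)
T_b = (64.0·22.4 − 44.1·26.2) / (64.0 − 44.1) = 278.18 / 19.9 = 13.979 °C ≈ 14.0 °C.

14.0 °C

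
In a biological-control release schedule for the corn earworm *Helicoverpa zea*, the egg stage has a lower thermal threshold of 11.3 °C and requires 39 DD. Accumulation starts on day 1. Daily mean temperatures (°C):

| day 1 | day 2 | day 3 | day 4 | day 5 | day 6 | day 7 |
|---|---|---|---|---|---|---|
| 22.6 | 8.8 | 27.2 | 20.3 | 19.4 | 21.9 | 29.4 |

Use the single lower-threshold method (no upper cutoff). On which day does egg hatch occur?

day 5

Daily DD above 11.3 °C: 11.3, 0.0, 15.9, 9.0, 8.1, 10.6, 18.1.
Cumulative: 11.3, 11.3, 27.2, 36.2, 44.3, 54.9, 73.0.
The total first reaches 39 DD on day 5.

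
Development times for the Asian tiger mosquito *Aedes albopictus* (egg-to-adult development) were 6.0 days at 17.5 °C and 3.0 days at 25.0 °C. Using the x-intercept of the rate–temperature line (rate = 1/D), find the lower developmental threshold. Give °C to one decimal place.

Linear rate model ⇒ the product D·(T − T_b) is constant across temperatures.
6.0·(17.5 − T_b) = 3.0·(25.0 − T_b)
T_b = (6.0·17.5 − 3.0·25.0) / (6.0 − 3.0) = 30.00 / 3.0 = 10.000 °C ≈ 10.0 °C.

10.0 °C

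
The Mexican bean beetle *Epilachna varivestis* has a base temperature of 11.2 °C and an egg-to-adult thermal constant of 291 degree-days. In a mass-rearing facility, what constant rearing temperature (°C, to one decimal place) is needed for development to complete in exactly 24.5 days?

Required daily accumulation = 291 / 24.5 = 11.878 DD/day.
T = T_base + 11.878 = 11.2 + 11.878 = 23.078 ≈ 23.1 °C.

23.1 °C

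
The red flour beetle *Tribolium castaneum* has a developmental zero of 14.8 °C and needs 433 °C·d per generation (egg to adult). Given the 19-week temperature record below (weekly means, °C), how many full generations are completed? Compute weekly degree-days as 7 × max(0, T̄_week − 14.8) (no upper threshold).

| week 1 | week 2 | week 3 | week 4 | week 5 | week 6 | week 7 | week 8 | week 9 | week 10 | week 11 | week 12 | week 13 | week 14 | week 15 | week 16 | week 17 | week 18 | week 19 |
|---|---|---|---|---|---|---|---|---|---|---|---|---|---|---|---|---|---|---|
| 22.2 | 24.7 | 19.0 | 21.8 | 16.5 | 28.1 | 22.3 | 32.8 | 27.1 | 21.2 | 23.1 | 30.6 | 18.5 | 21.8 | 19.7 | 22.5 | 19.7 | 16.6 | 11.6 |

Weekly DD (7 × max(0, T̄ − 14.8)): 51.8, 69.3, 29.4, 49.0, 11.9, 93.1, 52.5, 126.0, 86.1, 44.8, 58.1, 110.6, 25.9, 49.0, 34.3, 53.9, 34.3, 12.6, 0.0.
Season total = 992.6 DD.
Complete generations = ⌊992.6 / 433⌋ = 2.

2 generations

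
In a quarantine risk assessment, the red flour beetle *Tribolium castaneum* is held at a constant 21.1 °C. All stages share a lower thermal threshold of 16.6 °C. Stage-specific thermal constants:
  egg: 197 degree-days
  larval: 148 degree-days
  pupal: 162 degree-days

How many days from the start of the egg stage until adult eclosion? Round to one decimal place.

Daily accumulation at 21.1 °C = 21.1 − 16.6 = 4.5 DD/day.
Total K = 197 + 148 + 162 = 507 DD.
Total duration = 507 / 4.5 = 112.667 ≈ 112.7 days.

112.7 days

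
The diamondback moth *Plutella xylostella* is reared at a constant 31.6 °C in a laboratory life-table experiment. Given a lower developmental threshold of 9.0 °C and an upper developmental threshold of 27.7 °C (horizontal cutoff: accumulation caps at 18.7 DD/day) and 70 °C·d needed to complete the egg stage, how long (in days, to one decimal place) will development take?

Temperature 31.6 °C exceeds the upper threshold, so daily accumulation caps at 27.7 − 9.0 = 18.7 DD/day.
Duration = 70 / 18.7 = 3.743 ≈ 3.7 days.

3.7 days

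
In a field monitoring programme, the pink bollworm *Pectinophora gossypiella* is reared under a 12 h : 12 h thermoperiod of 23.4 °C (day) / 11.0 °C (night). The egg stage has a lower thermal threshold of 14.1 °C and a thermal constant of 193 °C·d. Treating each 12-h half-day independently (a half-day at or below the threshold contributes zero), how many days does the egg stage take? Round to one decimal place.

Day half: max(0, 23.4 − 14.1) × 0.5 = 9.3 × 0.5 = 4.65 DD.
Night half: max(0, 11.0 − 14.1) × 0.5 = 0.0 × 0.5 = 0.00 DD.
Per 24 h: 4.65 DD/day.
Duration = 193 / 4.65 = 41.505 ≈ 41.5 days.

41.5 days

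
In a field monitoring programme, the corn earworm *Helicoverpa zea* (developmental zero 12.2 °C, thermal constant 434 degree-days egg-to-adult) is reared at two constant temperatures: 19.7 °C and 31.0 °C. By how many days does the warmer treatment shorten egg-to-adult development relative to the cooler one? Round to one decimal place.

34.8 days

At 19.7 °C: 434 / (19.7 − 12.2) = 434 / 7.5 = 57.867 d.
At 31.0 °C: 434 / (31.0 − 12.2) = 434 / 18.8 = 23.085 d.
Difference = |57.867 − 23.085| = 34.782 ≈ 34.8 days.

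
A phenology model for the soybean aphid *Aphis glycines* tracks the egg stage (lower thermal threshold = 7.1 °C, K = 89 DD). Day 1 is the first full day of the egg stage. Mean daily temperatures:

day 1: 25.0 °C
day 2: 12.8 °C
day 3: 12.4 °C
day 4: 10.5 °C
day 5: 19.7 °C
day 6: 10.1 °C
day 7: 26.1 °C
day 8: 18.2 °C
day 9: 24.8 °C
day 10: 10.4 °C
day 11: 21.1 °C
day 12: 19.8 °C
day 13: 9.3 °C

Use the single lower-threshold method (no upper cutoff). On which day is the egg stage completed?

Daily DD above 7.1 °C: 17.9, 5.7, 5.3, 3.4, 12.6, 3.0, 19.0, 11.1, 17.7, 3.3, 14.0, 12.7, 2.2.
Cumulative: 17.9, 23.6, 28.9, 32.3, 44.9, 47.9, 66.9, 78.0, 95.7, 99.0, 113.0, 125.7, 127.9.
The total first reaches 89 DD on day 9.

day 9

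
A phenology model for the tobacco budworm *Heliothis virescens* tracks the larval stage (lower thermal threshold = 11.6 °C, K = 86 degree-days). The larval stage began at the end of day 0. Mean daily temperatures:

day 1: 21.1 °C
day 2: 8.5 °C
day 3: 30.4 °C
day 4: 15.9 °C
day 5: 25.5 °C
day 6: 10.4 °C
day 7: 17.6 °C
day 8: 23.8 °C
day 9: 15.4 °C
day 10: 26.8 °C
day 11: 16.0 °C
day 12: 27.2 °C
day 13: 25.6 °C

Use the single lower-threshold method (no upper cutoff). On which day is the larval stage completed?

day 11

Daily DD above 11.6 °C: 9.5, 0.0, 18.8, 4.3, 13.9, 0.0, 6.0, 12.2, 3.8, 15.2, 4.4, 15.6, 14.0.
Cumulative: 9.5, 9.5, 28.3, 32.6, 46.5, 46.5, 52.5, 64.7, 68.5, 83.7, 88.1, 103.7, 117.7.
The total first reaches 86 DD on day 11.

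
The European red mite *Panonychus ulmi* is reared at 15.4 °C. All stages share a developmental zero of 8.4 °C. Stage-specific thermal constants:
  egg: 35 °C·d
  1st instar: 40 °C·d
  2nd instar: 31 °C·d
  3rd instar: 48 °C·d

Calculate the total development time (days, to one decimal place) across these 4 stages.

22.0 days

Daily accumulation at 15.4 °C = 15.4 − 8.4 = 7.0 DD/day.
Total K = 35 + 40 + 31 + 48 = 154 DD.
Total duration = 154 / 7.0 = 22.000 ≈ 22.0 days.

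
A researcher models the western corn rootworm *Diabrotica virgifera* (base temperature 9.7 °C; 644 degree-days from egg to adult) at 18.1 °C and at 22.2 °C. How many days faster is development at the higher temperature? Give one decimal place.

At 18.1 °C: 644 / (18.1 − 9.7) = 644 / 8.4 = 76.667 d.
At 22.2 °C: 644 / (22.2 − 9.7) = 644 / 12.5 = 51.520 d.
Difference = |76.667 − 51.520| = 25.147 ≈ 25.1 days.

25.1 days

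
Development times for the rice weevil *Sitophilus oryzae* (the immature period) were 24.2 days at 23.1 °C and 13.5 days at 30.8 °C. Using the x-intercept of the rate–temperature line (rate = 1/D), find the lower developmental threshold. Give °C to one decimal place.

13.4 °C

Linear rate model ⇒ the product D·(T − T_b) is constant across temperatures.
24.2·(23.1 − T_b) = 13.5·(30.8 − T_b)
T_b = (24.2·23.1 − 13.5·30.8) / (24.2 − 13.5) = 143.22 / 10.7 = 13.385 °C ≈ 13.4 °C.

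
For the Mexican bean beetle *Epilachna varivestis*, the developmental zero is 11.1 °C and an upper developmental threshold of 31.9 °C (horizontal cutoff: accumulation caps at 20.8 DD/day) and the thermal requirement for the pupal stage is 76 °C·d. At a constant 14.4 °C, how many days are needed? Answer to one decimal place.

23.0 days

Daily accumulation = 14.4 − 11.1 = 3.3 DD/day.
Duration = 76 / 3.3 = 23.030 ≈ 23.0 days.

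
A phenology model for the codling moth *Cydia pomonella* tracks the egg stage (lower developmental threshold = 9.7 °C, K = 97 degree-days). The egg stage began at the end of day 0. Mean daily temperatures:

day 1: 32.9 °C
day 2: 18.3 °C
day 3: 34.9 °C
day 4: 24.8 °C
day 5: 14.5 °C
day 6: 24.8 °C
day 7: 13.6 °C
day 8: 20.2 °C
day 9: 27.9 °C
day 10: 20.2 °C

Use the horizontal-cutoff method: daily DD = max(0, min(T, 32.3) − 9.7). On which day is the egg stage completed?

Daily DD above 9.7 °C (capped at 22.6): 22.6, 8.6, 22.6, 15.1, 4.8, 15.1, 3.9, 10.5, 18.2, 10.5.
Cumulative: 22.6, 31.2, 53.8, 68.9, 73.7, 88.8, 92.7, 103.2, 121.4, 131.9.
The total first reaches 97 DD on day 8.

day 8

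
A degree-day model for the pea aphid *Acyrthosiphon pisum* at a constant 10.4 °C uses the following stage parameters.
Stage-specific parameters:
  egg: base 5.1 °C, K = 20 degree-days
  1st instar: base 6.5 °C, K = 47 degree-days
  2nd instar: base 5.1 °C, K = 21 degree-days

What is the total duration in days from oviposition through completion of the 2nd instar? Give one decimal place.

egg: 20 / (10.4 − 5.1) = 20 / 5.3 = 3.774 d.
1st instar: 47 / (10.4 − 6.5) = 47 / 3.9 = 12.051 d.
2nd instar: 21 / (10.4 − 5.1) = 21 / 5.3 = 3.962 d.
Sum = 19.787 ≈ 19.8 days.

19.8 days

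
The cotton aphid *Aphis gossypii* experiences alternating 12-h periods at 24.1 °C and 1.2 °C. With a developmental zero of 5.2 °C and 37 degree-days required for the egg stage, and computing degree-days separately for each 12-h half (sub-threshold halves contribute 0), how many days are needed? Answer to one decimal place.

Day half: max(0, 24.1 − 5.2) × 0.5 = 18.9 × 0.5 = 9.45 DD.
Night half: max(0, 1.2 − 5.2) × 0.5 = 0.0 × 0.5 = 0.00 DD.
Per 24 h: 9.45 DD/day.
Duration = 37 / 9.45 = 3.915 ≈ 3.9 days.

3.9 days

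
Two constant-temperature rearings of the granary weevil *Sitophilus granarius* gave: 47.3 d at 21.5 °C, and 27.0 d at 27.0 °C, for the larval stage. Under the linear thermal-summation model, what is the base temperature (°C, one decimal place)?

14.2 °C

Under the model K = D·(T − T_b), so D₁·(T₁ − T_b) = D₂·(T₂ − T_b).
47.3·(21.5 − T_b) = 27.0·(27.0 − T_b)
T_b = (47.3·21.5 − 27.0·27.0) / (47.3 − 27.0) = 287.95 / 20.3 = 14.185 °C ≈ 14.2 °C.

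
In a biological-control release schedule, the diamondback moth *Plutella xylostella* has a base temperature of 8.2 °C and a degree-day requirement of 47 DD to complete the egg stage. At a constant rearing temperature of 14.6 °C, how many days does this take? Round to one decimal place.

7.3 days

Daily accumulation = 14.6 − 8.2 = 6.4 DD/day.
Duration = 47 / 6.4 = 7.344 ≈ 7.3 days.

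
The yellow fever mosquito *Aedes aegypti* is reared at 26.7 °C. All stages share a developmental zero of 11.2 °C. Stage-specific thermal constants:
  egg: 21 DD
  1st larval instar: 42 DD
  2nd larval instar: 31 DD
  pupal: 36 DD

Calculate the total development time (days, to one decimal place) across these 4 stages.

Daily accumulation at 26.7 °C = 26.7 − 11.2 = 15.5 DD/day.
Total K = 21 + 42 + 31 + 36 = 130 DD.
Total duration = 130 / 15.5 = 8.387 ≈ 8.4 days.

8.4 days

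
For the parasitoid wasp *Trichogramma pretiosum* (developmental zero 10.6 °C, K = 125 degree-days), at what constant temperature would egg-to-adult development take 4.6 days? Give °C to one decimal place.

Required daily accumulation = 125 / 4.6 = 27.174 DD/day.
T = T_base + 27.174 = 10.6 + 27.174 = 37.774 ≈ 37.8 °C.

37.8 °C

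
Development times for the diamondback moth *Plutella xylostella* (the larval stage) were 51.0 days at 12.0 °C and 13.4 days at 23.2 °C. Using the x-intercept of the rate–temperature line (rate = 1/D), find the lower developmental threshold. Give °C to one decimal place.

8.0 °C

Equal thermal constants: D₁(T₁ − T_b) = D₂(T₂ − T_b).
51.0·(12.0 − T_b) = 13.4·(23.2 − T_b)
T_b = (51.0·12.0 − 13.4·23.2) / (51.0 − 13.4) = 301.12 / 37.6 = 8.009 °C ≈ 8.0 °C.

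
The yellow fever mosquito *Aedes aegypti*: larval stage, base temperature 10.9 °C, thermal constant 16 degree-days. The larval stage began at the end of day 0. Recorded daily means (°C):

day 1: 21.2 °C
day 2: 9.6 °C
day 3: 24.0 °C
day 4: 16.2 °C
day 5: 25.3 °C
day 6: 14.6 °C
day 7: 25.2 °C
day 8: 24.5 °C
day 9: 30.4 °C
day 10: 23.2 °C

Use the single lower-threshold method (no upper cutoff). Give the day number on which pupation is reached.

day 3

Daily DD above 10.9 °C: 10.3, 0.0, 13.1, 5.3, 14.4, 3.7, 14.3, 13.6, 19.5, 12.3.
Cumulative: 10.3, 10.3, 23.4, 28.7, 43.1, 46.8, 61.1, 74.7, 94.2, 106.5.
The total first reaches 16 DD on day 3.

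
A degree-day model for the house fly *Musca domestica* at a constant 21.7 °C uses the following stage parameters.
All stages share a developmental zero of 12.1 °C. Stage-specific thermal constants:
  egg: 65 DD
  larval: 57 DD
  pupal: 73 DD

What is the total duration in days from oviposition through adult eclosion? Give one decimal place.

Daily accumulation at 21.7 °C = 21.7 − 12.1 = 9.6 DD/day.
Total K = 65 + 57 + 73 = 195 DD.
Total duration = 195 / 9.6 = 20.312 ≈ 20.3 days.

20.3 days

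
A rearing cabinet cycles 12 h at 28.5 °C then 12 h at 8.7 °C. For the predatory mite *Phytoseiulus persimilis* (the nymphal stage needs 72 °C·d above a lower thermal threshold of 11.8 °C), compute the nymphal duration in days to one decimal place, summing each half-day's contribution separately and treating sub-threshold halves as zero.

8.6 days

Day half: max(0, 28.5 − 11.8) × 0.5 = 16.7 × 0.5 = 8.35 DD.
Night half: max(0, 8.7 − 11.8) × 0.5 = 0.0 × 0.5 = 0.00 DD.
Per 24 h: 8.35 DD/day.
Duration = 72 / 8.35 = 8.623 ≈ 8.6 days.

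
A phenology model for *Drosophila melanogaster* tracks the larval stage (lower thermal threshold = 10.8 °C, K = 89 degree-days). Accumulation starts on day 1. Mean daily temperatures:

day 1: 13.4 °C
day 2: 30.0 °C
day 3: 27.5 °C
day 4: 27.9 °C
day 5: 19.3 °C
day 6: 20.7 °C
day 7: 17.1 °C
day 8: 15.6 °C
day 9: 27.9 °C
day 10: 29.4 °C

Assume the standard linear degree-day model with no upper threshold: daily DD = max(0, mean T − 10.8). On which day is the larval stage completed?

Daily DD above 10.8 °C: 2.6, 19.2, 16.7, 17.1, 8.5, 9.9, 6.3, 4.8, 17.1, 18.6.
Cumulative: 2.6, 21.8, 38.5, 55.6, 64.1, 74.0, 80.3, 85.1, 102.2, 120.8.
The total first reaches 89 DD on day 9.

day 9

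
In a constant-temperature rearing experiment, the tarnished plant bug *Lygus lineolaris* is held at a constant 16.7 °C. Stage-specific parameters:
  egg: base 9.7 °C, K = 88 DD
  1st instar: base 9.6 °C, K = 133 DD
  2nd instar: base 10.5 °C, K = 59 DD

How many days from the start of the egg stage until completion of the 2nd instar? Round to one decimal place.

egg: 88 / (16.7 − 9.7) = 88 / 7.0 = 12.571 d.
1st instar: 133 / (16.7 − 9.6) = 133 / 7.1 = 18.732 d.
2nd instar: 59 / (16.7 − 10.5) = 59 / 6.2 = 9.516 d.
Sum = 40.820 ≈ 40.8 days.

40.8 days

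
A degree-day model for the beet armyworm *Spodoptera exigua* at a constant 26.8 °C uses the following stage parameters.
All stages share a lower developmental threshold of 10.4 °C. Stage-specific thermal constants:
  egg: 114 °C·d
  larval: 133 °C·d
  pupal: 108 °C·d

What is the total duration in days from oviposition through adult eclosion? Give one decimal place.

21.6 days

Daily accumulation at 26.8 °C = 26.8 − 10.4 = 16.4 DD/day.
Total K = 114 + 133 + 108 = 355 DD.
Total duration = 355 / 16.4 = 21.646 ≈ 21.6 days.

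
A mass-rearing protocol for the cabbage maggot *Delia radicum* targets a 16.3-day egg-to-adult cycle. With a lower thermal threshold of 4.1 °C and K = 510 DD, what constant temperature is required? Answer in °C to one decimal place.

35.4 °C

Required daily accumulation = 510 / 16.3 = 31.288 DD/day.
T = T_base + 31.288 = 4.1 + 31.288 = 35.388 ≈ 35.4 °C.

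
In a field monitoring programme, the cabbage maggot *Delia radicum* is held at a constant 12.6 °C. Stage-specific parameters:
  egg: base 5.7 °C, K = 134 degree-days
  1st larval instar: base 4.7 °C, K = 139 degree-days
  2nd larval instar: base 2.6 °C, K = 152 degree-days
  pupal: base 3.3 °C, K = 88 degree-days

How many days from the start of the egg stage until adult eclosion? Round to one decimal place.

61.7 days

egg: 134 / (12.6 − 5.7) = 134 / 6.9 = 19.420 d.
1st larval instar: 139 / (12.6 − 4.7) = 139 / 7.9 = 17.595 d.
2nd larval instar: 152 / (12.6 − 2.6) = 152 / 10.0 = 15.200 d.
pupal: 88 / (12.6 − 3.3) = 88 / 9.3 = 9.462 d.
Sum = 61.678 ≈ 61.7 days.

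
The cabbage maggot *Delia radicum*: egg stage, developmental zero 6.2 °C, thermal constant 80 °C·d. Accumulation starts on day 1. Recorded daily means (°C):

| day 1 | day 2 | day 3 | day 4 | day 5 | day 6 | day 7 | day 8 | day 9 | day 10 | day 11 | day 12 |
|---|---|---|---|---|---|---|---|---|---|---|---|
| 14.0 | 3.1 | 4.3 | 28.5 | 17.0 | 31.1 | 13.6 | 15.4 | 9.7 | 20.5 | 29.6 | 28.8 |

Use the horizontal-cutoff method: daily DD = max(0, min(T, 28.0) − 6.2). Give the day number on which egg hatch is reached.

day 9

Daily DD above 6.2 °C (capped at 21.8): 7.8, 0.0, 0.0, 21.8, 10.8, 21.8, 7.4, 9.2, 3.5, 14.3, 21.8, 21.8.
Cumulative: 7.8, 7.8, 7.8, 29.6, 40.4, 62.2, 69.6, 78.8, 82.3, 96.6, 118.4, 140.2.
The total first reaches 80 DD on day 9.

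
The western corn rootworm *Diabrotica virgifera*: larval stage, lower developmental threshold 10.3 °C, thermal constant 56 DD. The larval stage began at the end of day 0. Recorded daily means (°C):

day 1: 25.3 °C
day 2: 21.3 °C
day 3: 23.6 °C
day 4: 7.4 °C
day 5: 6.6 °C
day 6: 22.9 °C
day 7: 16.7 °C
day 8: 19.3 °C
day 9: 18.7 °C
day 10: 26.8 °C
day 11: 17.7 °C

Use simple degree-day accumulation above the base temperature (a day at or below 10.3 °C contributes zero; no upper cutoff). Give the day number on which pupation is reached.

Daily DD above 10.3 °C: 15.0, 11.0, 13.3, 0.0, 0.0, 12.6, 6.4, 9.0, 8.4, 16.5, 7.4.
Cumulative: 15.0, 26.0, 39.3, 39.3, 39.3, 51.9, 58.3, 67.3, 75.7, 92.2, 99.6.
The total first reaches 56 DD on day 7.

day 7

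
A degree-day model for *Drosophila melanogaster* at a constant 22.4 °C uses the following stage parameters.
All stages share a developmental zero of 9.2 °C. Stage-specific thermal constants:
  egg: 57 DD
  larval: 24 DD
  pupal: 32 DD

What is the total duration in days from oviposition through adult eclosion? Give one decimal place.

8.6 days

Daily accumulation at 22.4 °C = 22.4 − 9.2 = 13.2 DD/day.
Total K = 57 + 24 + 32 = 113 DD.
Total duration = 113 / 13.2 = 8.561 ≈ 8.6 days.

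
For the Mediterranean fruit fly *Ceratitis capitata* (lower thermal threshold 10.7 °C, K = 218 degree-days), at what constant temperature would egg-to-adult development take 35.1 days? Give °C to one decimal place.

16.9 °C

Required daily accumulation = 218 / 35.1 = 6.211 DD/day.
T = T_base + 6.211 = 10.7 + 6.211 = 16.911 ≈ 16.9 °C.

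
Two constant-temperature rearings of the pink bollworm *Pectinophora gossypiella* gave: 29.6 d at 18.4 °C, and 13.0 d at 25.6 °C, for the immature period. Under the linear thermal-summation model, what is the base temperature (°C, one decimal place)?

Linear rate model ⇒ the product D·(T − T_b) is constant across temperatures.
29.6·(18.4 − T_b) = 13.0·(25.6 − T_b)
T_b = (29.6·18.4 − 13.0·25.6) / (29.6 − 13.0) = 211.84 / 16.6 = 12.761 °C ≈ 12.8 °C.

12.8 °C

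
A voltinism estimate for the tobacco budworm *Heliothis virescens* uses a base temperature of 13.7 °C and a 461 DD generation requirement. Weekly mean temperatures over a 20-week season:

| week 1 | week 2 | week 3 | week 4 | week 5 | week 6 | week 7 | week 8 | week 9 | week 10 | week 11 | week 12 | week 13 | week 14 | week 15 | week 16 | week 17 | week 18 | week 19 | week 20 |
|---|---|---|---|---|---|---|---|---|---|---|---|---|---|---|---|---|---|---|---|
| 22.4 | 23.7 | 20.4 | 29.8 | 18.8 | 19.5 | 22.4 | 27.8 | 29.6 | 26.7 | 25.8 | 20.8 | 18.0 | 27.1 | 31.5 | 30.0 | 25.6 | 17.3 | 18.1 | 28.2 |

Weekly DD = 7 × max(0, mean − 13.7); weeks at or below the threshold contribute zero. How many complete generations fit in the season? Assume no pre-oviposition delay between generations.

Weekly DD (7 × max(0, T̄ − 13.7)): 60.9, 70.0, 46.9, 112.7, 35.7, 40.6, 60.9, 98.7, 111.3, 91.0, 84.7, 49.7, 30.1, 93.8, 124.6, 114.1, 83.3, 25.2, 30.8, 101.5.
Season total = 1466.5 DD.
Complete generations = ⌊1466.5 / 461⌋ = 3.

3 generations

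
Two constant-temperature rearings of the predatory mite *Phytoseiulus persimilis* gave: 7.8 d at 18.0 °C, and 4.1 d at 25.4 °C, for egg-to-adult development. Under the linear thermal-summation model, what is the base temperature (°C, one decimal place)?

Linear rate model ⇒ the product D·(T − T_b) is constant across temperatures.
7.8·(18.0 − T_b) = 4.1·(25.4 − T_b)
T_b = (7.8·18.0 − 4.1·25.4) / (7.8 − 4.1) = 36.26 / 3.7 = 9.800 °C ≈ 9.8 °C.

9.8 °C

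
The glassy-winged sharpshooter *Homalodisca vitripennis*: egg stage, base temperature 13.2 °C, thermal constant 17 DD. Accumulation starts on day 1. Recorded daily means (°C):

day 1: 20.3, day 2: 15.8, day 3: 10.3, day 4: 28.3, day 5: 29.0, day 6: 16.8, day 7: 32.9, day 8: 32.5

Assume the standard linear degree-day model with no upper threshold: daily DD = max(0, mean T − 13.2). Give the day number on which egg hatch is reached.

Daily DD above 13.2 °C: 7.1, 2.6, 0.0, 15.1, 15.8, 3.6, 19.7, 19.3.
Cumulative: 7.1, 9.7, 9.7, 24.8, 40.6, 44.2, 63.9, 83.2.
The total first reaches 17 DD on day 4.

day 4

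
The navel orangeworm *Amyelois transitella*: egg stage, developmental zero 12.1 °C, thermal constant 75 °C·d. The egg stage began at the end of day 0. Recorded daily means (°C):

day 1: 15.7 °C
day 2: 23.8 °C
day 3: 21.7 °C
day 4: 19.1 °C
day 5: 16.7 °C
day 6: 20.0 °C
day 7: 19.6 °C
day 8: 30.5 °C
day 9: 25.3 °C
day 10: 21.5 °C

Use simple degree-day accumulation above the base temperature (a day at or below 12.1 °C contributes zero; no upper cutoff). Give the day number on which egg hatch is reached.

Daily DD above 12.1 °C: 3.6, 11.7, 9.6, 7.0, 4.6, 7.9, 7.5, 18.4, 13.2, 9.4.
Cumulative: 3.6, 15.3, 24.9, 31.9, 36.5, 44.4, 51.9, 70.3, 83.5, 92.9.
The total first reaches 75 DD on day 9.

day 9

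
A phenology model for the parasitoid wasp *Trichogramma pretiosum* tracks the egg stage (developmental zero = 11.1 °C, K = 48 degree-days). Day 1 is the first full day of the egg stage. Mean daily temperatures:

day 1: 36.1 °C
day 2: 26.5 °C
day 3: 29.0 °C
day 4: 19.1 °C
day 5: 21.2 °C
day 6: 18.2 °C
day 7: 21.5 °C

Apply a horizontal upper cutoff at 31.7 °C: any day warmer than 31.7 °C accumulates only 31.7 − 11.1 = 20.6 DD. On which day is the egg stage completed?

Daily DD above 11.1 °C (capped at 20.6): 20.6, 15.4, 17.9, 8.0, 10.1, 7.1, 10.4.
Cumulative: 20.6, 36.0, 53.9, 61.9, 72.0, 79.1, 89.5.
The total first reaches 48 DD on day 3.

day 3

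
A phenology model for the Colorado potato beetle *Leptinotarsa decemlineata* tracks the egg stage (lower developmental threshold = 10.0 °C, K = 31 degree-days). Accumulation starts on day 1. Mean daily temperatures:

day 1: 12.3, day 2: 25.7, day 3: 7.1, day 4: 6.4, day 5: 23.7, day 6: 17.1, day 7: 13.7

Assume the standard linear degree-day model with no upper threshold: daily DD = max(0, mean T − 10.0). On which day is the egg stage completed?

day 5

Daily DD above 10.0 °C: 2.3, 15.7, 0.0, 0.0, 13.7, 7.1, 3.7.
Cumulative: 2.3, 18.0, 18.0, 18.0, 31.7, 38.8, 42.5.
The total first reaches 31 DD on day 5.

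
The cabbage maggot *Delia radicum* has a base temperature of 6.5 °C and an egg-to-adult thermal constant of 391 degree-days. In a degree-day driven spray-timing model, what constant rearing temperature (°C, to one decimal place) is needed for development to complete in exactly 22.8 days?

23.6 °C

Required daily accumulation = 391 / 22.8 = 17.149 DD/day.
T = T_base + 17.149 = 6.5 + 17.149 = 23.649 ≈ 23.6 °C.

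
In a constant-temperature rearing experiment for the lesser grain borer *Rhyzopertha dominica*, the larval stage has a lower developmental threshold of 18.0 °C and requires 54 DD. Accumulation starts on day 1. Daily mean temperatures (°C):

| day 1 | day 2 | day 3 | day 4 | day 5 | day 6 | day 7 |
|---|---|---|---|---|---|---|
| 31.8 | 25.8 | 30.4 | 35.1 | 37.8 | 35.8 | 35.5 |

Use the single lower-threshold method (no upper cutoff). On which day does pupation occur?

Daily DD above 18.0 °C: 13.8, 7.8, 12.4, 17.1, 19.8, 17.8, 17.5.
Cumulative: 13.8, 21.6, 34.0, 51.1, 70.9, 88.7, 106.2.
The total first reaches 54 DD on day 5.

day 5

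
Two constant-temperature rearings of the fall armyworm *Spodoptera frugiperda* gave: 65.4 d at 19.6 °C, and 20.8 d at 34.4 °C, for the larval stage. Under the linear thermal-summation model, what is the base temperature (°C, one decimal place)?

Under the model K = D·(T − T_b), so D₁·(T₁ − T_b) = D₂·(T₂ − T_b).
65.4·(19.6 − T_b) = 20.8·(34.4 − T_b)
T_b = (65.4·19.6 − 20.8·34.4) / (65.4 − 20.8) = 566.32 / 44.6 = 12.698 °C ≈ 12.7 °C.

12.7 °C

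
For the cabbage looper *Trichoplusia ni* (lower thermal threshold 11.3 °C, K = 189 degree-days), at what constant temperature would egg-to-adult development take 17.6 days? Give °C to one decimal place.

22.0 °C

Required daily accumulation = 189 / 17.6 = 10.739 DD/day.
T = T_base + 10.739 = 11.3 + 10.739 = 22.039 ≈ 22.0 °C.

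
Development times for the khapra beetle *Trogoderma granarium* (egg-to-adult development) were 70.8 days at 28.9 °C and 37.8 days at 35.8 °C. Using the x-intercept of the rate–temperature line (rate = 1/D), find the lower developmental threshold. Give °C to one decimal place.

21.0 °C

Equal thermal constants: D₁(T₁ − T_b) = D₂(T₂ − T_b).
70.8·(28.9 − T_b) = 37.8·(35.8 − T_b)
T_b = (70.8·28.9 − 37.8·35.8) / (70.8 − 37.8) = 692.88 / 33.0 = 20.996 °C ≈ 21.0 °C.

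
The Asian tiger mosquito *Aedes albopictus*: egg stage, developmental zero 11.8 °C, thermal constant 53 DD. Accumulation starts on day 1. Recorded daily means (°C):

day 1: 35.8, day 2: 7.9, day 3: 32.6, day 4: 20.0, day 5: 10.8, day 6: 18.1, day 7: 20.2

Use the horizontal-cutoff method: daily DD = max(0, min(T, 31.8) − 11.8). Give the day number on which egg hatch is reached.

Daily DD above 11.8 °C (capped at 20.0): 20.0, 0.0, 20.0, 8.2, 0.0, 6.3, 8.4.
Cumulative: 20.0, 20.0, 40.0, 48.2, 48.2, 54.5, 62.9.
The total first reaches 53 DD on day 6.

day 6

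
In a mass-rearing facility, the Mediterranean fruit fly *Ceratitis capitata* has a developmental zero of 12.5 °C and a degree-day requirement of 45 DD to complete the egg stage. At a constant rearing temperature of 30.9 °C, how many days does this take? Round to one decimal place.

2.4 days

Daily accumulation = 30.9 − 12.5 = 18.4 DD/day.
Duration = 45 / 18.4 = 2.446 ≈ 2.4 days.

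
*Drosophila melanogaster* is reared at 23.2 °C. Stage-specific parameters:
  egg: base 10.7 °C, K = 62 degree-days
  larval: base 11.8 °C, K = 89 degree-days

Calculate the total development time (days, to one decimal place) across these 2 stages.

egg: 62 / (23.2 − 10.7) = 62 / 12.5 = 4.960 d.
larval: 89 / (23.2 − 11.8) = 89 / 11.4 = 7.807 d.
Sum = 12.767 ≈ 12.8 days.

12.8 days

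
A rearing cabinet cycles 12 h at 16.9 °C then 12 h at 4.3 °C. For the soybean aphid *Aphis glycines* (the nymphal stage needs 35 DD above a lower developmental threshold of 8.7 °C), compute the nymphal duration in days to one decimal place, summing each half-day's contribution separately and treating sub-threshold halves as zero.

8.5 days

Day half: max(0, 16.9 − 8.7) × 0.5 = 8.2 × 0.5 = 4.10 DD.
Night half: max(0, 4.3 − 8.7) × 0.5 = 0.0 × 0.5 = 0.00 DD.
Per 24 h: 4.10 DD/day.
Duration = 35 / 4.10 = 8.537 ≈ 8.5 days.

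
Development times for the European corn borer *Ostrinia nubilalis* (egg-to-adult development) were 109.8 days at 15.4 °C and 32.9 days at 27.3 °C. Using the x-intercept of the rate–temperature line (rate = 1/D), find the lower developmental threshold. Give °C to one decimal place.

Equal thermal constants: D₁(T₁ − T_b) = D₂(T₂ − T_b).
109.8·(15.4 − T_b) = 32.9·(27.3 − T_b)
T_b = (109.8·15.4 − 32.9·27.3) / (109.8 − 32.9) = 792.75 / 76.9 = 10.309 °C ≈ 10.3 °C.

10.3 °C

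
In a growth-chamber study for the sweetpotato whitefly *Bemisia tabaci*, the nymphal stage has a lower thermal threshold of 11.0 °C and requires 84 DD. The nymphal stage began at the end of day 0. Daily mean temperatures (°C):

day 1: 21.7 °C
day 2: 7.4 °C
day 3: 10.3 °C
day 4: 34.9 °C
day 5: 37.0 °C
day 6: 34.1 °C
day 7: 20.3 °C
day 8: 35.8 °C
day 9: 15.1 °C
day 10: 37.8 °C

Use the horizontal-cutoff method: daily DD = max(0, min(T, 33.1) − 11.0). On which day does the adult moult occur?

day 7

Daily DD above 11.0 °C (capped at 22.1): 10.7, 0.0, 0.0, 22.1, 22.1, 22.1, 9.3, 22.1, 4.1, 22.1.
Cumulative: 10.7, 10.7, 10.7, 32.8, 54.9, 77.0, 86.3, 108.4, 112.5, 134.6.
The total first reaches 84 DD on day 7.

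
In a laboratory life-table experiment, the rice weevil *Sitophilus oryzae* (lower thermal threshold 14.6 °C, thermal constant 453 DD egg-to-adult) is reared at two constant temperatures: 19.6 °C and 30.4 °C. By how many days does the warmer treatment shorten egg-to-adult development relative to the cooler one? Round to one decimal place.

At 19.6 °C: 453 / (19.6 − 14.6) = 453 / 5.0 = 90.600 d.
At 30.4 °C: 453 / (30.4 − 14.6) = 453 / 15.8 = 28.671 d.
Difference = |90.600 − 28.671| = 61.929 ≈ 61.9 days.

61.9 days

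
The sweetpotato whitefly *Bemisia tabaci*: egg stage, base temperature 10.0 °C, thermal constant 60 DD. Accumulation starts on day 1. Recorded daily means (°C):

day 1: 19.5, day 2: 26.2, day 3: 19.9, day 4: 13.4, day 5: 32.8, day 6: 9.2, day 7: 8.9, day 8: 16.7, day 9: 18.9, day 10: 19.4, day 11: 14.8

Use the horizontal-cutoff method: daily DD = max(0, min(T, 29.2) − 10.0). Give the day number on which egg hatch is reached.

day 8

Daily DD above 10.0 °C (capped at 19.2): 9.5, 16.2, 9.9, 3.4, 19.2, 0.0, 0.0, 6.7, 8.9, 9.4, 4.8.
Cumulative: 9.5, 25.7, 35.6, 39.0, 58.2, 58.2, 58.2, 64.9, 73.8, 83.2, 88.0.
The total first reaches 60 DD on day 8.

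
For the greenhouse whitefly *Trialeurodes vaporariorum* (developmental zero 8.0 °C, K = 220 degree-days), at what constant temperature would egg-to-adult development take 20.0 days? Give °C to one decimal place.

19.0 °C

Required daily accumulation = 220 / 20.0 = 11.000 DD/day.
T = T_base + 11.000 = 8.0 + 11.000 = 19.000 ≈ 19.0 °C.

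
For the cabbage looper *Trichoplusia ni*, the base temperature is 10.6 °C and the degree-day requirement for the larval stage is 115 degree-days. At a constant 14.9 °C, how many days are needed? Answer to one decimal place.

Daily accumulation = 14.9 − 10.6 = 4.3 DD/day.
Duration = 115 / 4.3 = 26.744 ≈ 26.7 days.

26.7 days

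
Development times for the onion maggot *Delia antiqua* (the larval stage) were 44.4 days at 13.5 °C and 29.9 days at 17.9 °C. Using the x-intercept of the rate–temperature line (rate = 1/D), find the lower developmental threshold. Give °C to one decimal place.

Under the model K = D·(T − T_b), so D₁·(T₁ − T_b) = D₂·(T₂ − T_b).
44.4·(13.5 − T_b) = 29.9·(17.9 − T_b)
T_b = (44.4·13.5 − 29.9·17.9) / (44.4 − 29.9) = 64.19 / 14.5 = 4.427 °C ≈ 4.4 °C.

4.4 °C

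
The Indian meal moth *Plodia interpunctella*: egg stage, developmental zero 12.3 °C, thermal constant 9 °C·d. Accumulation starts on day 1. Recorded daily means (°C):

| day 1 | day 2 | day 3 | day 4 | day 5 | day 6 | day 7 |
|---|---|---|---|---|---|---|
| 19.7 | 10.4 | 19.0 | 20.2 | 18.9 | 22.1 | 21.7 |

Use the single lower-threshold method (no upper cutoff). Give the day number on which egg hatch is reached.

day 3

Daily DD above 12.3 °C: 7.4, 0.0, 6.7, 7.9, 6.6, 9.8, 9.4.
Cumulative: 7.4, 7.4, 14.1, 22.0, 28.6, 38.4, 47.8.
The total first reaches 9 DD on day 3.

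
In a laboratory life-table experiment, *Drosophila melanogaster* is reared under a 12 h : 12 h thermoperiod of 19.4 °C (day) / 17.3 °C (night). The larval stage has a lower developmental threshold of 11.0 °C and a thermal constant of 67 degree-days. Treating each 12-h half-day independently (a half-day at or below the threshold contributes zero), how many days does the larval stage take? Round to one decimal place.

Day half: max(0, 19.4 − 11.0) × 0.5 = 8.4 × 0.5 = 4.20 DD.
Night half: max(0, 17.3 − 11.0) × 0.5 = 6.3 × 0.5 = 3.15 DD.
Per 24 h: 7.35 DD/day.
Duration = 67 / 7.35 = 9.116 ≈ 9.1 days.

9.1 days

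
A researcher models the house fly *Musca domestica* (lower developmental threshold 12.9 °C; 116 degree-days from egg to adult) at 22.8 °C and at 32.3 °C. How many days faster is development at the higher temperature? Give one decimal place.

5.7 days

At 22.8 °C: 116 / (22.8 − 12.9) = 116 / 9.9 = 11.717 d.
At 32.3 °C: 116 / (32.3 − 12.9) = 116 / 19.4 = 5.979 d.
Difference = |11.717 − 5.979| = 5.738 ≈ 5.7 days.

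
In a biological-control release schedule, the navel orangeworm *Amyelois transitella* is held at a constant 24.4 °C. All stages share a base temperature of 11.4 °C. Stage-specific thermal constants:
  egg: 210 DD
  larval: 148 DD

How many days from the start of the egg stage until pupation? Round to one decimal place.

27.5 days

Daily accumulation at 24.4 °C = 24.4 − 11.4 = 13.0 DD/day.
Total K = 210 + 148 = 358 DD.
Total duration = 358 / 13.0 = 27.538 ≈ 27.5 days.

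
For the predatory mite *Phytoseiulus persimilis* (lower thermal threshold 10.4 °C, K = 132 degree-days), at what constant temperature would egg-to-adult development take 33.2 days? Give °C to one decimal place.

14.4 °C

Required daily accumulation = 132 / 33.2 = 3.976 DD/day.
T = T_base + 3.976 = 10.4 + 3.976 = 14.376 ≈ 14.4 °C.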